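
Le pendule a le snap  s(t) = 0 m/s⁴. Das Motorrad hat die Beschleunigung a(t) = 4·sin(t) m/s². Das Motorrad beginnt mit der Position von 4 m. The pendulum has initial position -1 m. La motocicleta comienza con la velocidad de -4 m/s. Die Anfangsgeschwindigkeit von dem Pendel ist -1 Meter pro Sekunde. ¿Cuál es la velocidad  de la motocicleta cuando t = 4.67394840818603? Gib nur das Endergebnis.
En t = 4.67394840818603, v = 0.153724423077666.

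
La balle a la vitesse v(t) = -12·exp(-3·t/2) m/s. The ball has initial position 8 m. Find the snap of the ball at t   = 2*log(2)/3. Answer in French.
En partant de la vitesse v(t) = -12·exp(-3·t/2), nous prenons 3 dérivées. En dérivant la vitesse, nous obtenons l'accélération: a(t) = 18·exp(-3·t/2). La dérivée de l'accélération donne le jerk: j(t) = -27·exp(-3·t/2). La dérivée du jerk donne le snap: s(t) = 81·exp(-3·t/2)/2. En utilisant s(t) = 81·exp(-3·t/2)/2 et en substituant t = 2*log(2)/3, nous trouvons s = 81/4.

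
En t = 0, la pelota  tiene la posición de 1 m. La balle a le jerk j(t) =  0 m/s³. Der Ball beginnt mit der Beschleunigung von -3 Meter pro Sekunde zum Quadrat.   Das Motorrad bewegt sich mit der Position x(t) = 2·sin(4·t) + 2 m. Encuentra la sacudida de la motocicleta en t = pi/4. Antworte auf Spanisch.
Partiendo de la posición x(t) = 2·sin(4·t) + 2, tomamos 3 derivadas. Derivando la posición, obtenemos la velocidad: v(t) = 8·cos(4·t). Tomando d/dt de v(t), encontramos a(t) = -32·sin(4·t). La derivada de la aceleración da la sacudida: j(t) = -128·cos(4·t). Tenemos la sacudida j(t) = -128·cos(4·t). Sustituyendo t = pi/4: j(pi/4) = 128.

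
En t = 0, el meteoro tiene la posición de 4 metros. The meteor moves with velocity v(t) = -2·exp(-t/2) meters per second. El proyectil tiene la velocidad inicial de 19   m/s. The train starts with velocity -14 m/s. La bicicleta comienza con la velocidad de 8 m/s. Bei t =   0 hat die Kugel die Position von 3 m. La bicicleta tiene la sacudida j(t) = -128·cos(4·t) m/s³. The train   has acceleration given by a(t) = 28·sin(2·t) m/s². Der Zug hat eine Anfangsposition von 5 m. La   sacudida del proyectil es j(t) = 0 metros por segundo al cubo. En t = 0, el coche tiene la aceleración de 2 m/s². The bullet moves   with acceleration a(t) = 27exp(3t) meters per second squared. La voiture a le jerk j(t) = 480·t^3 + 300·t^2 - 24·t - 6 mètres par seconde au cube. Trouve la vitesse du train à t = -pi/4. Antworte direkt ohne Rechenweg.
La vitesse à t = -pi/4 est v = 0.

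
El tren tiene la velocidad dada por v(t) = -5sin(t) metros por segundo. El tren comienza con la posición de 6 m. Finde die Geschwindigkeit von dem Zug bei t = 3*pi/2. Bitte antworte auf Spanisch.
Usando v(t) = -5·sin(t) y sustituyendo t = 3*pi/2, encontramos v = 5.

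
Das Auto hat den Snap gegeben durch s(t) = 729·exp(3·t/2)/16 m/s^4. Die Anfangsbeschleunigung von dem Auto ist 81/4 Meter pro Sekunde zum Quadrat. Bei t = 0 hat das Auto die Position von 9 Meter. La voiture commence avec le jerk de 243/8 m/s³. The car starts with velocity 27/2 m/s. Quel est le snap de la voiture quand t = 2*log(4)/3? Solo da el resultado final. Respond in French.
La réponse est 729/4.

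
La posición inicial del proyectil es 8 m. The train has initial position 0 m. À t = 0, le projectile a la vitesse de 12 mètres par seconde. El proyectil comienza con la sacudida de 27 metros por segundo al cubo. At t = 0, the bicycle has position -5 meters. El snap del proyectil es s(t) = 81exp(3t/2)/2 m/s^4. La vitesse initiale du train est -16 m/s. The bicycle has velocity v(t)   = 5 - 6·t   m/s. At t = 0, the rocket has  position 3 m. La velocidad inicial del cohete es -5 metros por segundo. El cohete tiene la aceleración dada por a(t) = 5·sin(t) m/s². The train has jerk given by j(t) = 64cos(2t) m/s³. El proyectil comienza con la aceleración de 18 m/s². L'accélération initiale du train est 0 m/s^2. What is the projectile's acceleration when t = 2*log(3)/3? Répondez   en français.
En partant du snap s(t) = 81·exp(3·t/2)/2, nous prenons 2 intégrales. La primitive du snap, avec j(0) = 27, donne le jerk: j(t) = 27·exp(3·t/2). La primitive du jerk est l'accélération. En utilisant a(0) = 18, nous obtenons a(t) = 18·exp(3·t/2). De l'équation de l'accélération a(t) = 18·exp(3·t/2), nous substituons t = 2*log(3)/3 pour obtenir a = 54.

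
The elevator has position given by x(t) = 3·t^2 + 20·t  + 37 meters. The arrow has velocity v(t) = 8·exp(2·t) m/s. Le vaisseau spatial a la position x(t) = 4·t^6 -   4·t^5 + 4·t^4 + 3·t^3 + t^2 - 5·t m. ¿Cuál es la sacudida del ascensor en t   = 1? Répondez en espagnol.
Para resolver esto, necesitamos tomar 3 derivadas de nuestra ecuación de la posición x(t) = 3·t^2 + 20·t + 37. La derivada de la posición da la velocidad: v(t) = 6·t + 20. Tomando d/dt de v(t), encontramos a(t) = 6. Derivando la aceleración, obtenemos la sacudida: j(t) = 0. Tenemos la sacudida j(t) = 0. Sustituyendo t = 1: j(1) = 0.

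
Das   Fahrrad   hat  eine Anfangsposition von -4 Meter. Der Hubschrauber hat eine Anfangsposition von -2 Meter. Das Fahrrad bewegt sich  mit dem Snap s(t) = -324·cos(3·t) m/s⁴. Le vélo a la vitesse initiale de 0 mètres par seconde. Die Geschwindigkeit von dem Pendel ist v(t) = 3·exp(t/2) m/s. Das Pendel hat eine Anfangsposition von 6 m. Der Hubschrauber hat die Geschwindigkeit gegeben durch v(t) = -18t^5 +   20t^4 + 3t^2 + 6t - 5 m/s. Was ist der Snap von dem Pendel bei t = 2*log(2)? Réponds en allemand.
Wir müssen unsere Gleichung für die Geschwindigkeit v(t) = 3·exp(t/2) 3-mal ableiten. Die Ableitung von der Geschwindigkeit ergibt die Beschleunigung: a(t) = 3·exp(t/2)/2. Mit d/dt von a(t) finden wir j(t) = 3·exp(t/2)/4. Die Ableitung von dem Ruck ergibt den Snap: s(t) = 3·exp(t/2)/8. Mit s(t) = 3·exp(t/2)/8 und Einsetzen von t = 2*log(2), finden wir s = 3/4.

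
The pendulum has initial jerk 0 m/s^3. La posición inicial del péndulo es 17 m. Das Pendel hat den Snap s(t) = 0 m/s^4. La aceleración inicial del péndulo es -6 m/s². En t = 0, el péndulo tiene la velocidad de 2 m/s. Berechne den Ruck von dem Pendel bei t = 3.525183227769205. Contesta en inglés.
We need to integrate our snap equation s(t) = 0 1 time. The antiderivative of snap is jerk. Using j(0) = 0, we get j(t) = 0. From the given jerk equation j(t) = 0, we substitute t = 3.525183227769205 to get j = 0.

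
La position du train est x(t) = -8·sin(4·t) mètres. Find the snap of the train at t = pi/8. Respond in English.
We must differentiate our position equation x(t) = -8·sin(4·t) 4 times. The derivative of position gives velocity: v(t) = -32·cos(4·t). Taking d/dt of v(t), we find a(t) = 128·sin(4·t). Differentiating acceleration, we get jerk: j(t) = 512·cos(4·t). The derivative of jerk gives snap: s(t) = -2048·sin(4·t). From the given snap equation s(t) = -2048·sin(4·t), we substitute t = pi/8 to get s = -2048.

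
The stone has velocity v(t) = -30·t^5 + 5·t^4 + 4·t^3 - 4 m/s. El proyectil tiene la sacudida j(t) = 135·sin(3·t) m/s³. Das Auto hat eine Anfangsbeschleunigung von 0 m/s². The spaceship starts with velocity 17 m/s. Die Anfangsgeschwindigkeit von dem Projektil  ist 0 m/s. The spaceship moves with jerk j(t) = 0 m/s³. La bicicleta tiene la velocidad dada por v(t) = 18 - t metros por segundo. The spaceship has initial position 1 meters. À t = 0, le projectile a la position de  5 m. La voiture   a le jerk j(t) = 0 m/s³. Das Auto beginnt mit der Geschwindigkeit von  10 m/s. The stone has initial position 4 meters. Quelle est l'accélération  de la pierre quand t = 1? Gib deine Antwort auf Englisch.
To solve this, we need to take 1 derivative of our velocity equation v(t) = -30·t^5 + 5·t^4 + 4·t^3 - 4. The derivative of velocity gives acceleration: a(t) = -150·t^4 + 20·t^3 + 12·t^2. We have acceleration a(t) = -150·t^4 + 20·t^3 + 12·t^2. Substituting t = 1: a(1) = -118.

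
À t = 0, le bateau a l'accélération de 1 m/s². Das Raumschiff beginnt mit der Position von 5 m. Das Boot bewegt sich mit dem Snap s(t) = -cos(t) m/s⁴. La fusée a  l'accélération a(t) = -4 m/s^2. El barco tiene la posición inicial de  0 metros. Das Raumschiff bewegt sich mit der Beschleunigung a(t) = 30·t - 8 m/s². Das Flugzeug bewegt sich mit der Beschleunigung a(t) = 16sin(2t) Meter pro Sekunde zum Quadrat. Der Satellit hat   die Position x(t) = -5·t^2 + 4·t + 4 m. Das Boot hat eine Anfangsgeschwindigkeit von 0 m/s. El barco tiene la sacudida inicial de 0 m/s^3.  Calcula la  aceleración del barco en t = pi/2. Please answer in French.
Nous devons intégrer notre équation du snap s(t) = -cos(t) 2 fois. En intégrant le snap et en utilisant la condition initiale j(0) = 0, nous obtenons j(t) = -sin(t). En prenant ∫j(t)dt et en appliquant a(0) = 1, nous trouvons a(t) = cos(t). Nous avons l'accélération a(t) = cos(t). En substituant t = pi/2: a(pi/2) = 0.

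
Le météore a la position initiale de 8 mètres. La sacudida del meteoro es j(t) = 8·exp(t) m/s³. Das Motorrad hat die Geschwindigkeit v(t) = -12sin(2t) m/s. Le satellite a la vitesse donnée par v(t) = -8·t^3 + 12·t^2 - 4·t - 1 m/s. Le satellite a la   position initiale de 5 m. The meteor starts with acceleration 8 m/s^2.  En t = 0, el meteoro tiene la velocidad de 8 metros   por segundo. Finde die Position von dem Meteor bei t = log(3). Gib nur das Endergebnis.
x(log(3)) = 24.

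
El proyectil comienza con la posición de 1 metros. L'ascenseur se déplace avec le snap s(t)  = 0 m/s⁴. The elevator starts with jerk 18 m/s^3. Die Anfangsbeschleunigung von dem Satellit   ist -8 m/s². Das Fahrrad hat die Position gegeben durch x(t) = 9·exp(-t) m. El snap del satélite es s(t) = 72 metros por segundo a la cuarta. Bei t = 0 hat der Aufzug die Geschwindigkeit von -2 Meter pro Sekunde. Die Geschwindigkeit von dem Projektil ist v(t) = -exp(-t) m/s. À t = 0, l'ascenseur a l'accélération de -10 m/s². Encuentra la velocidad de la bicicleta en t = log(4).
Partiendo de la posición x(t) = 9·exp(-t), tomamos 1 derivada. Tomando d/dt de x(t), encontramos v(t) = -9·exp(-t). Tenemos la velocidad v(t) = -9·exp(-t). Sustituyendo t = log(4): v(log(4)) = -9/4.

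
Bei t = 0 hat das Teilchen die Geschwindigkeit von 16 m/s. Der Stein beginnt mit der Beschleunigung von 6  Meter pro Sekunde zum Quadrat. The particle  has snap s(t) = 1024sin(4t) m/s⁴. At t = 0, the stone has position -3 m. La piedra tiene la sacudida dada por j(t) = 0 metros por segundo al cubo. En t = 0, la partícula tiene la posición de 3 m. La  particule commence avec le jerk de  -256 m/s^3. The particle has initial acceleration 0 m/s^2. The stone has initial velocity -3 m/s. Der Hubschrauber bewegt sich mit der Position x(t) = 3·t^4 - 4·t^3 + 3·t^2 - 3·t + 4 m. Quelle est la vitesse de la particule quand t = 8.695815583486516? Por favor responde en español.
Para resolver esto, necesitamos tomar 3 antiderivadas de nuestra ecuación del snap s(t) = 1024·sin(4·t). La integral del snap es la sacudida. Usando j(0) = -256, obtenemos j(t) = -256·cos(4·t). Integrando la sacudida y usando la condición inicial a(0) = 0, obtenemos a(t) = -64·sin(4·t). Tomando ∫a(t)dt y aplicando v(0) = 16, encontramos v(t) = 16·cos(4·t). Tenemos la velocidad v(t) = 16·cos(4·t). Sustituyendo t = 8.695815583486516: v(8.695815583486516) = -15.5940486024942.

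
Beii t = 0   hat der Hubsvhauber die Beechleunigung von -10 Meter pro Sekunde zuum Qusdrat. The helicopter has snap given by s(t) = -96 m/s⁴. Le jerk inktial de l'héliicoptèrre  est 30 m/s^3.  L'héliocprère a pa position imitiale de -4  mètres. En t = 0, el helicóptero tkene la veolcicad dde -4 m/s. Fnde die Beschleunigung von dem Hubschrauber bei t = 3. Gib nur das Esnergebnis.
a(3) = -352.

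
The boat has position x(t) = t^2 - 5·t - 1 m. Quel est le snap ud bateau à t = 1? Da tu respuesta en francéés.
Nous devons dériver notre équation de la position x(t) = t^2 - 5·t - 1 4 fois. En prenant d/dt de x(t), nous trouvons v(t) = 2·t - 5. La dérivée de la vitesse donne l'accélération: a(t) = 2. La dérivée de l'accélération donne le jerk: j(t) = 0. La dérivée du jerk donne le snap: s(t) = 0. De l'équation du snap s(t) = 0, nous substituons t = 1 pour obtenir s = 0.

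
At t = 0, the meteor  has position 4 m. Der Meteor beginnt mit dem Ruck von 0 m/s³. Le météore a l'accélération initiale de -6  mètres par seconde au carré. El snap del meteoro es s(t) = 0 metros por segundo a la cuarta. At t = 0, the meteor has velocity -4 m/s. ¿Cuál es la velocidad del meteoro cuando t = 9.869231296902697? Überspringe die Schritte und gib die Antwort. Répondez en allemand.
Bei t = 9.869231296902697, v = -63.2153877814162.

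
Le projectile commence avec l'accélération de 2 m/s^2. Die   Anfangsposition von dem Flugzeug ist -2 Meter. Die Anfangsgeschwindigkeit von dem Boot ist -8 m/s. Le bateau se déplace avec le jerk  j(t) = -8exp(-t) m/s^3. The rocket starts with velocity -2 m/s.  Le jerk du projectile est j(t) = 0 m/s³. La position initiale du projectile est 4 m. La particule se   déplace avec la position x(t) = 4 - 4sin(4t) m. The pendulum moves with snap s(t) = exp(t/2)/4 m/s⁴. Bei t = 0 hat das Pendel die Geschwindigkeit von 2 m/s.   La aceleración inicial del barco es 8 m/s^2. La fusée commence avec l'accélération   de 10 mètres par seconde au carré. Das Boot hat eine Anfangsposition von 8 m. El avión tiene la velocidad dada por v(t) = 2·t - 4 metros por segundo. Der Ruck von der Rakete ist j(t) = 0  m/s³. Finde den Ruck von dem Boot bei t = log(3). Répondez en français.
De l'équation du jerk j(t) = -8·exp(-t), nous substituons t = log(3) pour obtenir j = -8/3.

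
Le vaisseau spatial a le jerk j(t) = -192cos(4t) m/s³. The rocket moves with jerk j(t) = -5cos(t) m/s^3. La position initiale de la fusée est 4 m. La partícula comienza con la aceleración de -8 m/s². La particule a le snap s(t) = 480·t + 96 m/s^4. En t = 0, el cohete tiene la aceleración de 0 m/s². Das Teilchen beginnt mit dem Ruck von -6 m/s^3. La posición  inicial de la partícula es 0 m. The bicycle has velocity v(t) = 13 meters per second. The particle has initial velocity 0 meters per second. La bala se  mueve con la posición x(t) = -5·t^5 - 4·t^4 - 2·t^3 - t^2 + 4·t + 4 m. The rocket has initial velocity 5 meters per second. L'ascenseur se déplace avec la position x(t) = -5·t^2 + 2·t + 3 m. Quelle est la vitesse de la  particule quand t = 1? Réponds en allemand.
Wir müssen das Integral unserer Gleichung für den Snap s(t) = 480·t + 96 3-mal finden. Die Stammfunktion von dem Snap, mit j(0) = -6, ergibt den Ruck: j(t) = 240·t^2 + 96·t - 6. Durch Integration von dem Ruck und Verwendung der Anfangsbedingung a(0) = -8, erhalten wir a(t) = 80·t^3 + 48·t^2 - 6·t - 8. Das Integral von der Beschleunigung ist die Geschwindigkeit. Mit v(0) = 0 erhalten wir v(t) = t·(20·t^3 + 16·t^2 - 3·t - 8). Wir haben die Geschwindigkeit v(t) = t·(20·t^3 + 16·t^2 - 3·t - 8). Durch Einsetzen von t = 1: v(1) = 25.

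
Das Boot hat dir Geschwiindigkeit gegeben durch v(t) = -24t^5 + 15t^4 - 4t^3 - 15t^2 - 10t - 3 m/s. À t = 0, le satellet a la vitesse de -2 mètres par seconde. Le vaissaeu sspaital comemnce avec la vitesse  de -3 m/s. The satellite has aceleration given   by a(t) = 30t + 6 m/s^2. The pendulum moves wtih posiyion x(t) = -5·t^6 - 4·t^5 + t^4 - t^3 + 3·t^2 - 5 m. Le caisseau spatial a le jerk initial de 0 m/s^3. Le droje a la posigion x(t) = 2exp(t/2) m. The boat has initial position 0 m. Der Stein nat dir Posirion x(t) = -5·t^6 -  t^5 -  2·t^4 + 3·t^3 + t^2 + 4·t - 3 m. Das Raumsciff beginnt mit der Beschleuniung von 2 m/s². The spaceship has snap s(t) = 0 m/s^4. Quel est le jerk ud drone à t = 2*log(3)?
Pour résoudre ceci, nous devons prendre 3 dérivées de notre équation de la position x(t) = 2·exp(t/2). La dérivée de la position donne la vitesse: v(t) = exp(t/2). En dérivant la vitesse, nous obtenons l'accélération: a(t) = exp(t/2)/2. La dérivée de l'accélération donne le jerk: j(t) = exp(t/2)/4. En utilisant j(t) = exp(t/2)/4 et en substituant t = 2*log(3), nous trouvons j = 3/4.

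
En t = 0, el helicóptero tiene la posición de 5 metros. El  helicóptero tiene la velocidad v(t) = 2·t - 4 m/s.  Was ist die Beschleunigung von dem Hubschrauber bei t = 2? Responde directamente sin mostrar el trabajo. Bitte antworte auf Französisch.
L'accélération à t = 2 est a = 2.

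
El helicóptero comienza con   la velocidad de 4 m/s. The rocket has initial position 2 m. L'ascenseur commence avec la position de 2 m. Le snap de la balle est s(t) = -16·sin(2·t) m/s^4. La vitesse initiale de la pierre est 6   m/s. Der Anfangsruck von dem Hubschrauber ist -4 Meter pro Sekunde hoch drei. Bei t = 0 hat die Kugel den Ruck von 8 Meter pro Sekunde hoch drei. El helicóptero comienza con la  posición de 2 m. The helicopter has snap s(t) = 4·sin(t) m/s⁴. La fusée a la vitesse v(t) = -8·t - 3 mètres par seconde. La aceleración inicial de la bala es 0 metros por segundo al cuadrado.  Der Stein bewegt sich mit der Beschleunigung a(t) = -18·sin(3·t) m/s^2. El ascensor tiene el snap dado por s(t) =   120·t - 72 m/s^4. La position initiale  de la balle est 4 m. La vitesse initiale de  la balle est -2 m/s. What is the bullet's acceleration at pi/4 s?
To solve this, we need to take 2 integrals of our snap equation s(t) = -16·sin(2·t). Integrating snap and using the initial condition j(0) = 8, we get j(t) = 8·cos(2·t). The integral of jerk is acceleration. Using a(0) = 0, we get a(t) = 4·sin(2·t). Using a(t) = 4·sin(2·t) and substituting t = pi/4, we find a = 4.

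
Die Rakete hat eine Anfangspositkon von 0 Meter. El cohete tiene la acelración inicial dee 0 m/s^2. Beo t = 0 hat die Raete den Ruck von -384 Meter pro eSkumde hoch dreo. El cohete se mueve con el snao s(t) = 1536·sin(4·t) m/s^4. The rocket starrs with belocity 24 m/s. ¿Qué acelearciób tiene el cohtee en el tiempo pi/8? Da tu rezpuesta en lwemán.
Wir müssen die Stammfunktion unserer Gleichung für den Snap s(t) = 1536·sin(4·t) 2-mal finden. Mit ∫s(t)dt und Anwendung von j(0) = -384, finden wir j(t) = -384·cos(4·t). Mit ∫j(t)dt und Anwendung von a(0) = 0, finden wir a(t) = -96·sin(4·t). Wir haben die Beschleunigung a(t) = -96·sin(4·t). Durch Einsetzen von t = pi/8: a(pi/8) = -96.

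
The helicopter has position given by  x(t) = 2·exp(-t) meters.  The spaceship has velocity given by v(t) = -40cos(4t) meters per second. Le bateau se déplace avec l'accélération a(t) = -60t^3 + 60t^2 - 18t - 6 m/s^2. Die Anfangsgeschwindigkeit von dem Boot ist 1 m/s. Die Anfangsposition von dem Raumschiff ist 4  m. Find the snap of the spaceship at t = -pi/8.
We must differentiate our velocity equation v(t) = -40·cos(4·t) 3 times. Differentiating velocity, we get acceleration: a(t) = 160·sin(4·t). Differentiating acceleration, we get jerk: j(t) = 640·cos(4·t). Differentiating jerk, we get snap: s(t) = -2560·sin(4·t). Using s(t) = -2560·sin(4·t) and substituting t = -pi/8, we find s = 2560.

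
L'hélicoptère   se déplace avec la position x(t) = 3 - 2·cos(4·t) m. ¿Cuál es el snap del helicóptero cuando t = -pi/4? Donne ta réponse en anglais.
We must differentiate our position equation x(t) = 3 - 2·cos(4·t) 4 times. The derivative of position gives velocity: v(t) = 8·sin(4·t). The derivative of velocity gives acceleration: a(t) = 32·cos(4·t). Differentiating acceleration, we get jerk: j(t) = -128·sin(4·t). Differentiating jerk, we get snap: s(t) = -512·cos(4·t). Using s(t) = -512·cos(4·t) and substituting t = -pi/4, we find s = 512.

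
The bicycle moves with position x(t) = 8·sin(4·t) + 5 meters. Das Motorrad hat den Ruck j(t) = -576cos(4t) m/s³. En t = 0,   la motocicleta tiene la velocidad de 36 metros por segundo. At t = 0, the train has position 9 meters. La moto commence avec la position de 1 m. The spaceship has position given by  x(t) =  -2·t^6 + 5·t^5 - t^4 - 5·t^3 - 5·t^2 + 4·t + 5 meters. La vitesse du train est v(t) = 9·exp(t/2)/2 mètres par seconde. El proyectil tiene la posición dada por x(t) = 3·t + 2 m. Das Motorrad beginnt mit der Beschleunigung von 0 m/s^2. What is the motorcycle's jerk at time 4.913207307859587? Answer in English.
We have jerk j(t) = -576·cos(4·t). Substituting t = 4.913207307859587: j(4.913207307859587) = -399.948394923476.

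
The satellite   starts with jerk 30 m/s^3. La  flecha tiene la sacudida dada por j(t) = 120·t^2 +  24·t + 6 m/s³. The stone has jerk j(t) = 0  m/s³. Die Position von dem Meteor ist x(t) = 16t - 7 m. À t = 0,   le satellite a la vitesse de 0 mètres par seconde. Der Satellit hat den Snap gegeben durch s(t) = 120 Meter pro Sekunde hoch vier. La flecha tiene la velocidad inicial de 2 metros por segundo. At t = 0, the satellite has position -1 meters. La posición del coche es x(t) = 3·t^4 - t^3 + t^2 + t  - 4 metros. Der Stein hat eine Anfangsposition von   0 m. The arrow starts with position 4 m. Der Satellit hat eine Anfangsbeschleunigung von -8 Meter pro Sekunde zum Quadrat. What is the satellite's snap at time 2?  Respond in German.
Wir haben den Snap s(t) = 120. Durch Einsetzen von t = 2: s(2) = 120.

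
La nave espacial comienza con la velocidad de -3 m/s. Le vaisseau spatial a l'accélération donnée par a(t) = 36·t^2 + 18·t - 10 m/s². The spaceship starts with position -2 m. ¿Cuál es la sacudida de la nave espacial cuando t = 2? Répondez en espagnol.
Debemos derivar nuestra ecuación de la aceleración a(t) = 36·t^2 + 18·t - 10 1 vez. La derivada de la aceleración da la sacudida: j(t) = 72·t + 18. Usando j(t) = 72·t + 18 y sustituyendo t = 2, encontramos j = 162.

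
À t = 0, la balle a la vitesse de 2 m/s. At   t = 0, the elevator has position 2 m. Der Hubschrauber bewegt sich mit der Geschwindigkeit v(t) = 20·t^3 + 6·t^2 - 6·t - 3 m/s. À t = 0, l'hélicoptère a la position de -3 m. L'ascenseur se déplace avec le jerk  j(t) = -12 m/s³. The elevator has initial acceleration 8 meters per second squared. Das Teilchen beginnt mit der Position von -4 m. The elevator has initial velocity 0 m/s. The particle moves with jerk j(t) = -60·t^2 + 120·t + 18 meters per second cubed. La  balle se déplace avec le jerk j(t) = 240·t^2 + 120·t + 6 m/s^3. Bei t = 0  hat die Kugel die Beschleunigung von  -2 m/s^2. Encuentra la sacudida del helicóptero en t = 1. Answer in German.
Wir müssen unsere Gleichung für die Geschwindigkeit v(t) = 20·t^3 + 6·t^2 - 6·t - 3 2-mal ableiten. Mit d/dt von v(t) finden wir a(t) = 60·t^2 + 12·t - 6. Die Ableitung von der Beschleunigung ergibt den Ruck: j(t) = 120·t + 12. Mit j(t) = 120·t + 12 und Einsetzen von t = 1, finden wir j = 132.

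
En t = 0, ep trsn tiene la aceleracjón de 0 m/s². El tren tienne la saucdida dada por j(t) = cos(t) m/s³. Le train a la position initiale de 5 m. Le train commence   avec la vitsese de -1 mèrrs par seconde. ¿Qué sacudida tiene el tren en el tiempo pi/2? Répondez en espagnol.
Usando j(t) = cos(t) y sustituyendo t = pi/2, encontramos j = 0.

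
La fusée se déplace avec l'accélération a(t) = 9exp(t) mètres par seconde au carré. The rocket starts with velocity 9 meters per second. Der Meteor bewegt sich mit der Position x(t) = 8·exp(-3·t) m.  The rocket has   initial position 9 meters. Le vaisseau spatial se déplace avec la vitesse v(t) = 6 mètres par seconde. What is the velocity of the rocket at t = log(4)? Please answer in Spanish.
Necesitamos integrar nuestra ecuación de la aceleración a(t) = 9·exp(t) 1 vez. Integrando la aceleración y usando la condición inicial v(0) = 9, obtenemos v(t) = 9·exp(t). De la ecuación de la velocidad v(t) = 9·exp(t), sustituimos t = log(4) para obtener v = 36.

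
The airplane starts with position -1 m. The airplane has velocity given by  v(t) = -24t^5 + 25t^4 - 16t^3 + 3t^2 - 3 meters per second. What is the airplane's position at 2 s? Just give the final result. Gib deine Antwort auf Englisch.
The answer is -159.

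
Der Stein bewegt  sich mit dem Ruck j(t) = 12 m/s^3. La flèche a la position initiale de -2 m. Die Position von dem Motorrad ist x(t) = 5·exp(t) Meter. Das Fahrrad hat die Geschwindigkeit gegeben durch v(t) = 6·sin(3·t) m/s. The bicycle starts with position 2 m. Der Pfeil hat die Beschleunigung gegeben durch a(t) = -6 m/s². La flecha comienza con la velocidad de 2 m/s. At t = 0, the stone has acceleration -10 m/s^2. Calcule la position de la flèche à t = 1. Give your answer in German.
Um dies zu lösen, müssen wir 2 Stammfunktionen unserer Gleichung für die Beschleunigung a(t) = -6 finden. Mit ∫a(t)dt und Anwendung von v(0) = 2, finden wir v(t) = 2 - 6·t. Das Integral von der Geschwindigkeit ist die Position. Mit x(0) = -2 erhalten wir x(t) = -3·t^2 + 2·t - 2. Wir haben die Position x(t) = -3·t^2 + 2·t - 2. Durch Einsetzen von t = 1: x(1) = -3.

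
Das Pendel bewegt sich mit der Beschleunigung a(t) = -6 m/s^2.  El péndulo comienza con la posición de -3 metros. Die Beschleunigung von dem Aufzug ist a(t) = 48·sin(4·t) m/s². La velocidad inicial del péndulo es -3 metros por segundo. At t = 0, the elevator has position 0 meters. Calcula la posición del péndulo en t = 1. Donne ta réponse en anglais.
To find the answer, we compute 2 antiderivatives of a(t) = -6. The antiderivative of acceleration, with v(0) = -3, gives velocity: v(t) = -6·t - 3. Taking ∫v(t)dt and applying x(0) = -3, we find x(t) = -3·t^2 - 3·t - 3. From the given position equation x(t) = -3·t^2 - 3·t - 3, we substitute t = 1 to get x = -9.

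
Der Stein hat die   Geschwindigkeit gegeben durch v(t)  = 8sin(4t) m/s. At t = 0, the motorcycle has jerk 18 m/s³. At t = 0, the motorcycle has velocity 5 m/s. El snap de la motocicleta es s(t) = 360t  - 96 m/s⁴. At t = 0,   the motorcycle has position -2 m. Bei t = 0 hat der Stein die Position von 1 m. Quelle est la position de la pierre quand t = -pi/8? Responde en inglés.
To solve this, we need to take 1 integral of our velocity equation v(t) = 8·sin(4·t). The integral of velocity, with x(0) = 1, gives position: x(t) = 3 - 2·cos(4·t). Using x(t) = 3 - 2·cos(4·t) and substituting t = -pi/8, we find x = 3.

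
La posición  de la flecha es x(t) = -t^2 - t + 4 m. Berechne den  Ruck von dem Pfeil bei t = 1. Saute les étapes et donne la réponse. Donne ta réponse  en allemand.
Die Antwort ist 0.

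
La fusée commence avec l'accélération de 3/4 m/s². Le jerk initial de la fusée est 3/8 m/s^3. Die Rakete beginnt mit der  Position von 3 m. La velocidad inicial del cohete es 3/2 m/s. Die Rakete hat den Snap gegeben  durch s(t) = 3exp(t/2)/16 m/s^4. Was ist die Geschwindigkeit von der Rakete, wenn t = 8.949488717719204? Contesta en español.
Necesitamos integrar nuestra ecuación del snap s(t) = 3·exp(t/2)/16 3 veces. Integrando el snap y usando la condición inicial j(0) = 3/8, obtenemos j(t) = 3·exp(t/2)/8. Tomando ∫j(t)dt y aplicando a(0) = 3/4, encontramos a(t) = 3·exp(t/2)/4. La antiderivada de la aceleración, con v(0) = 3/2, da la velocidad: v(t) = 3·exp(t/2)/2. Usando v(t) = 3·exp(t/2)/2 y sustituyendo t = 8.949488717719204, encontramos v = 131.658239049802.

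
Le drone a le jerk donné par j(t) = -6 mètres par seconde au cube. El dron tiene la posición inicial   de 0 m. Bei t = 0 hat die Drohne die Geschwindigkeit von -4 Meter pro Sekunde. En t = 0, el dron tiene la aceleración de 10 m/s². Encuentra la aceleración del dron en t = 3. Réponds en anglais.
We must find the antiderivative of our jerk equation j(t) = -6 1 time. The integral of jerk, with a(0) = 10, gives acceleration: a(t) = 10 - 6·t. We have acceleration a(t) = 10 - 6·t. Substituting t = 3: a(3) = -8.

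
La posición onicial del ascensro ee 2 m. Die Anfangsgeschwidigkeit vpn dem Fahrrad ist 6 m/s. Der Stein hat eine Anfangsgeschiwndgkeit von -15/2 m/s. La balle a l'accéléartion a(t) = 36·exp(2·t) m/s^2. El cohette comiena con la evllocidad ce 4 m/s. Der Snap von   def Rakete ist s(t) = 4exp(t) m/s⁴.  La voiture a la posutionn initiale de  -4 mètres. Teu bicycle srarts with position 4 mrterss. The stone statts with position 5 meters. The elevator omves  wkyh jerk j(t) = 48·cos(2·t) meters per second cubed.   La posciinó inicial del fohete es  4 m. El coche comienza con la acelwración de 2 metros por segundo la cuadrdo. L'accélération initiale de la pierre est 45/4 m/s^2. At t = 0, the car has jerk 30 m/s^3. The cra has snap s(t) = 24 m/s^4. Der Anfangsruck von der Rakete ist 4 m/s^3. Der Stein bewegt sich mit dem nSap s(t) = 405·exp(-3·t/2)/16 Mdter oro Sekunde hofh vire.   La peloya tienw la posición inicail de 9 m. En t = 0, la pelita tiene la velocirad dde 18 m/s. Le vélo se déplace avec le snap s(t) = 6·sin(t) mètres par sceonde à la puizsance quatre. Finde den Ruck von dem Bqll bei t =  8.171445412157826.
Ausgehend von der Beschleunigung a(t) = 36·exp(2·t), nehmen wir 1 Ableitung. Durch Ableiten von der Beschleunigung erhalten wir den Ruck: j(t) = 72·exp(2·t). Aus der Gleichung für den Ruck j(t) = 72·exp(2·t), setzen wir t = 8.171445412157826 ein und erhalten j = 901487688.049816.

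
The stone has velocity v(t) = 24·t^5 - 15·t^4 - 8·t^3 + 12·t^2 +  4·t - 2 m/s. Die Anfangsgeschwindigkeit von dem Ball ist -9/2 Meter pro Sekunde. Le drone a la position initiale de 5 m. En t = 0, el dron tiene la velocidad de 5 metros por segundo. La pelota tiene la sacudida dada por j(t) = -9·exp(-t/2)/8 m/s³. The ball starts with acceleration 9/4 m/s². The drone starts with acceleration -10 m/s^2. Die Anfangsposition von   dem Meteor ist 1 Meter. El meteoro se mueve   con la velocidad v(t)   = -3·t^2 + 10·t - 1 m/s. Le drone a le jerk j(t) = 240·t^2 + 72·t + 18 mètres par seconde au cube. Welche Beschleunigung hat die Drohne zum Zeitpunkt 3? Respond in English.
To solve this, we need to take 1 integral of our jerk equation j(t) = 240·t^2 + 72·t + 18. The antiderivative of jerk, with a(0) = -10, gives acceleration: a(t) = 80·t^3 + 36·t^2 + 18·t - 10. From the given acceleration equation a(t) = 80·t^3 + 36·t^2 + 18·t - 10, we substitute t = 3 to get a = 2528.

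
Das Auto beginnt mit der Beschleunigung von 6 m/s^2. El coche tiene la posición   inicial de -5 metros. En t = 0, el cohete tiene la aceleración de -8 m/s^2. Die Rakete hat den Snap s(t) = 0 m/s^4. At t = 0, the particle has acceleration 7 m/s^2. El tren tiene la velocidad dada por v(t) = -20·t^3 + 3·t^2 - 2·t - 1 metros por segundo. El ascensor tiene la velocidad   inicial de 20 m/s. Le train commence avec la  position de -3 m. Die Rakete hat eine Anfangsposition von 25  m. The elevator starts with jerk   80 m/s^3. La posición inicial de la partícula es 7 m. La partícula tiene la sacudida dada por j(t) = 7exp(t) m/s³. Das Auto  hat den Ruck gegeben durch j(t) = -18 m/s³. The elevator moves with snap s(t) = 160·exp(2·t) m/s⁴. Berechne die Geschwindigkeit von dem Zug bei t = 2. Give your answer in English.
We have velocity v(t) = -20·t^3 + 3·t^2 - 2·t - 1. Substituting t = 2: v(2) = -153.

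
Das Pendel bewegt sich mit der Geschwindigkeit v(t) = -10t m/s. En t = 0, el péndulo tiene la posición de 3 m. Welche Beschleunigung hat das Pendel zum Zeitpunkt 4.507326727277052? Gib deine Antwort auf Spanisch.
Partiendo de la velocidad v(t) = -10·t, tomamos 1 derivada. Derivando la velocidad, obtenemos la aceleración: a(t) = -10. Usando a(t) = -10 y sustituyendo t = 4.507326727277052, encontramos a = -10.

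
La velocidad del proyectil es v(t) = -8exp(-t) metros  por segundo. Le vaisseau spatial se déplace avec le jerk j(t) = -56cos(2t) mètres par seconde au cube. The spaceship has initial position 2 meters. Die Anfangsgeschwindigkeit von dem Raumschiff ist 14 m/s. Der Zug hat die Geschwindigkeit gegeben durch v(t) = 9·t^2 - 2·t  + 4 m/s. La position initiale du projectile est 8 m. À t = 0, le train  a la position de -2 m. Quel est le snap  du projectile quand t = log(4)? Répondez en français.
Pour résoudre ceci, nous devons prendre 3 dérivées de notre équation de la vitesse v(t) = -8·exp(-t). En dérivant la vitesse, nous obtenons l'accélération: a(t) = 8·exp(-t). En dérivant l'accélération, nous obtenons le jerk: j(t) = -8·exp(-t). En prenant d/dt de j(t), nous trouvons s(t) = 8·exp(-t). Nous avons le snap s(t) = 8·exp(-t). En substituant t = log(4): s(log(4)) = 2.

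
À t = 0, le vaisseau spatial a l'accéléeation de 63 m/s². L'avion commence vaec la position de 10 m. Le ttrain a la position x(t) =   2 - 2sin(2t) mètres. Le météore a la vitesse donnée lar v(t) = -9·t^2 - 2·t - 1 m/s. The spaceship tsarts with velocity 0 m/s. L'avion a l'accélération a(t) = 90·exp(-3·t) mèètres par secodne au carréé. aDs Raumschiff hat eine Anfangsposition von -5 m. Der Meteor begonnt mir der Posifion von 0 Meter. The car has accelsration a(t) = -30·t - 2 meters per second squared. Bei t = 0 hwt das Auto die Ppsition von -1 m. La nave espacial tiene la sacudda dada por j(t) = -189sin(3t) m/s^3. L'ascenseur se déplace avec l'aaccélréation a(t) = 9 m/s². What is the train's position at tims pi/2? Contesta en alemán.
Wir haben die Position x(t) = 2 - 2·sin(2·t). Durch Einsetzen von t = pi/2: x(pi/2) = 2.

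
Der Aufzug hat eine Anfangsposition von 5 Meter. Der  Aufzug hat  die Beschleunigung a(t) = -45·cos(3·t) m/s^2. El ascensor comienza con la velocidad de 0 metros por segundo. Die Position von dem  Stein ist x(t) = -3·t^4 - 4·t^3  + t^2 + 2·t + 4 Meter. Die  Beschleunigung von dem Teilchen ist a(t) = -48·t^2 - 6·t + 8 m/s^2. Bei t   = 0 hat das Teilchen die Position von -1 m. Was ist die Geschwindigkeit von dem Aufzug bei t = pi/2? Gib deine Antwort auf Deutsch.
Wir müssen das Integral unserer Gleichung für die Beschleunigung a(t) = -45·cos(3·t) 1-mal finden. Das Integral von der Beschleunigung, mit v(0) = 0, ergibt die Geschwindigkeit: v(t) = -15·sin(3·t). Aus der Gleichung für die Geschwindigkeit v(t) = -15·sin(3·t), setzen wir t = pi/2 ein und erhalten v = 15.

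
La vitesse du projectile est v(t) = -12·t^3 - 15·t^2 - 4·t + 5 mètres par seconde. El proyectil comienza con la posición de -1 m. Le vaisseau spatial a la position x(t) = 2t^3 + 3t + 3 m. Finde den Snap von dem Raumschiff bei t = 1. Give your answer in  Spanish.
Para resolver esto, necesitamos tomar 4 derivadas de nuestra ecuación de la posición x(t) = 2·t^3 + 3·t + 3. Derivando la posición, obtenemos la velocidad: v(t) = 6·t^2 + 3. Tomando d/dt de v(t), encontramos a(t) = 12·t. La derivada de la aceleración da la sacudida: j(t) = 12. La derivada de la sacudida da el snap: s(t) = 0. Usando s(t) = 0 y sustituyendo t = 1, encontramos s = 0.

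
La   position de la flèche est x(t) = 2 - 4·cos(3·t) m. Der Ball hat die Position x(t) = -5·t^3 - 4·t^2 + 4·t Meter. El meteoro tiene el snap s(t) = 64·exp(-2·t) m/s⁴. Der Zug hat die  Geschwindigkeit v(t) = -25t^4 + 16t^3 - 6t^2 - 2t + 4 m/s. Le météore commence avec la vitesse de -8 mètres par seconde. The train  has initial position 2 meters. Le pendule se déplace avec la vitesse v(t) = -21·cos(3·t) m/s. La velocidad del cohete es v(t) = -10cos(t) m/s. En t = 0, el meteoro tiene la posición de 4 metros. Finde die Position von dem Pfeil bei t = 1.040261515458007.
Mit x(t) = 2 - 4·cos(3·t) und Einsetzen von t = 1.040261515458007, finden wir x = 5.99913407659264.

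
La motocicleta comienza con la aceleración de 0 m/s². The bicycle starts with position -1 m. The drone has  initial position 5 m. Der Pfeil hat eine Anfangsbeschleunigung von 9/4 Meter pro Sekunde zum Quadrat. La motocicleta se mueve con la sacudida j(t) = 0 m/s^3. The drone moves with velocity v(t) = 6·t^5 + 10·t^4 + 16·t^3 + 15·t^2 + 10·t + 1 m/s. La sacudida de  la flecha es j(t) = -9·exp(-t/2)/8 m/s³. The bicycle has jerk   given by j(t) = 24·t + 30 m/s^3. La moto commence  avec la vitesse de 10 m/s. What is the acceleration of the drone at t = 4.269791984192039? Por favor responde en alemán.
Wir müssen unsere Gleichung für die Geschwindigkeit v(t) = 6·t^5 + 10·t^4 + 16·t^3 + 15·t^2 + 10·t + 1 1-mal ableiten. Die Ableitung von der Geschwindigkeit ergibt die Beschleunigung: a(t) = 30·t^4 + 40·t^3 + 48·t^2 + 30·t + 10. Wir haben die Beschleunigung a(t) = 30·t^4 + 40·t^3 + 48·t^2 + 30·t + 10. Durch Einsetzen von t = 4.269791984192039: a(4.269791984192039) = 14098.1279248871.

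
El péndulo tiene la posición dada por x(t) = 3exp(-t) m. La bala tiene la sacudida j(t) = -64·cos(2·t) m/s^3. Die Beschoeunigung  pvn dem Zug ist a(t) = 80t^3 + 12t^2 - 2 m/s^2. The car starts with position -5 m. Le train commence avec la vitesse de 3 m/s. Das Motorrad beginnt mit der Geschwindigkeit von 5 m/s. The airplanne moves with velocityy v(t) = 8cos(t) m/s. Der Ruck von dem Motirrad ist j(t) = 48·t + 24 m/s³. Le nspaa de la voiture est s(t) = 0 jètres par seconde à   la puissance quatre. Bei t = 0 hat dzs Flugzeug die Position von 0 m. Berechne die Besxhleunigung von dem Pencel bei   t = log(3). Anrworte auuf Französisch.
Nous devons dériver notre équation de la position x(t) = 3·exp(-t) 2 fois. En dérivant la position, nous obtenons la vitesse: v(t) = -3·exp(-t). En prenant d/dt de v(t), nous trouvons a(t) = 3·exp(-t). Nous avons l'accélération a(t) = 3·exp(-t). En substituant t = log(3): a(log(3)) = 1.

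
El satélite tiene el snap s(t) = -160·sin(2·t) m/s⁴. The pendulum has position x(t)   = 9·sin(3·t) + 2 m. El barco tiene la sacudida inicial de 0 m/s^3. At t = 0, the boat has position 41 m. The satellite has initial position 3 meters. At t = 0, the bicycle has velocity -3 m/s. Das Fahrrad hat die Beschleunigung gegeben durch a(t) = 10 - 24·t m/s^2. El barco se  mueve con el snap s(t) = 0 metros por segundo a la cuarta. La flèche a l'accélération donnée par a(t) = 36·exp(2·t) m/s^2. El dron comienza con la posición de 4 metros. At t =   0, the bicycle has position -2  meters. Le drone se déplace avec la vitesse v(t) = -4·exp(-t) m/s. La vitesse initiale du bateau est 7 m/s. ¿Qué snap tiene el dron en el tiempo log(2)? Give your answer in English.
We must differentiate our velocity equation v(t) = -4·exp(-t) 3 times. The derivative of velocity gives acceleration: a(t) = 4·exp(-t). Differentiating acceleration, we get jerk: j(t) = -4·exp(-t). Differentiating jerk, we get snap: s(t) = 4·exp(-t). We have snap s(t) = 4·exp(-t). Substituting t = log(2): s(log(2)) = 2.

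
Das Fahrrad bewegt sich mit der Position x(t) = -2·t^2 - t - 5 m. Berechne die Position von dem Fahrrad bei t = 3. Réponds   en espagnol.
De la ecuación de la posición x(t) = -2·t^2 - t - 5, sustituimos t = 3 para obtener x = -26.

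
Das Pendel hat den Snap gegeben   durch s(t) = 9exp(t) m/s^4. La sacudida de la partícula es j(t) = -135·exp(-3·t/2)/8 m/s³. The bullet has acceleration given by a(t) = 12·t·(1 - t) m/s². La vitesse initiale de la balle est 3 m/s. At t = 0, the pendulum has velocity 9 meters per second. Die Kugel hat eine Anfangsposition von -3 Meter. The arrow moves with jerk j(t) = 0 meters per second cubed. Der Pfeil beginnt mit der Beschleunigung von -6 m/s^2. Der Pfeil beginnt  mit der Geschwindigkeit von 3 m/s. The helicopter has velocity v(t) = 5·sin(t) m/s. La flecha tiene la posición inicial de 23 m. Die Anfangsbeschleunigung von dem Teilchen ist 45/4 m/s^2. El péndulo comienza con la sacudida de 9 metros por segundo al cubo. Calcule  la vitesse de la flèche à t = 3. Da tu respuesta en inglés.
We need to integrate our jerk equation j(t) = 0 2 times. The antiderivative of jerk, with a(0) = -6, gives acceleration: a(t) = -6. The integral of acceleration is velocity. Using v(0) = 3, we get v(t) = 3 - 6·t. From the given velocity equation v(t) = 3 - 6·t, we substitute t = 3 to get v = -15.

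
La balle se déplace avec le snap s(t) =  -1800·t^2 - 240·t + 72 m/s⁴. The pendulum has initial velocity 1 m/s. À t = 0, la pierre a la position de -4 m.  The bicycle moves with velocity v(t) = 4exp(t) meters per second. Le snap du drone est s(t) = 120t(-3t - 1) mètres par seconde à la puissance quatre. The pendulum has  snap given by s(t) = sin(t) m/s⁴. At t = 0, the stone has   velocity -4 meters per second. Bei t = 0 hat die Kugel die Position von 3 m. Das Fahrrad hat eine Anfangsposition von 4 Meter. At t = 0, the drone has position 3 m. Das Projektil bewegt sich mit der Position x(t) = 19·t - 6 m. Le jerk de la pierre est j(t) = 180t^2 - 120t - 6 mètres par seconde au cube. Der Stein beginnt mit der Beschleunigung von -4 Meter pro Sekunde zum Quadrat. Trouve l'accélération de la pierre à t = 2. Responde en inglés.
Starting from jerk j(t) = 180·t^2 - 120·t - 6, we take 1 antiderivative. The integral of jerk is acceleration. Using a(0) = -4, we get a(t) = 60·t^3 - 60·t^2 - 6·t - 4. From the given acceleration equation a(t) = 60·t^3 - 60·t^2 - 6·t - 4, we substitute t = 2 to get a = 224.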